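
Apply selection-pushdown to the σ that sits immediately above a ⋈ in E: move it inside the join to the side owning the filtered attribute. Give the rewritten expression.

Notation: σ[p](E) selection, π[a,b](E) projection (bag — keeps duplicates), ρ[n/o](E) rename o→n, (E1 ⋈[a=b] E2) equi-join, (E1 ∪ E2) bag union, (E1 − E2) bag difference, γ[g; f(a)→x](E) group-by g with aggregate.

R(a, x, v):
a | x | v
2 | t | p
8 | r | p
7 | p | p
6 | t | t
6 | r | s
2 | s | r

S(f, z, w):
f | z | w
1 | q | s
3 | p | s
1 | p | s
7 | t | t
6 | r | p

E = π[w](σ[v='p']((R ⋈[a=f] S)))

σ filters on v, owned by the left side.
E' = π[w]((σ[v='p'](R) ⋈[a=f] S))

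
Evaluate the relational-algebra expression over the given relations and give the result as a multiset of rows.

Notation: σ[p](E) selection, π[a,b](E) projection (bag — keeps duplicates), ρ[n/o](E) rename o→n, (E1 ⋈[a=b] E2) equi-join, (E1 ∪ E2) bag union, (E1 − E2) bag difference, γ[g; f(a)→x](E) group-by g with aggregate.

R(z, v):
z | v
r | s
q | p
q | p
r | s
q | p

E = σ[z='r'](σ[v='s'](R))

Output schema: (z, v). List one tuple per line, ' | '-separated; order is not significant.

Per-node cardinality:
  R → 5
  σ[v='s'](R) → 2
  σ[z='r'](σ[v='s'](R)) → 2

== RESULT ==
z | v
r | s
r | s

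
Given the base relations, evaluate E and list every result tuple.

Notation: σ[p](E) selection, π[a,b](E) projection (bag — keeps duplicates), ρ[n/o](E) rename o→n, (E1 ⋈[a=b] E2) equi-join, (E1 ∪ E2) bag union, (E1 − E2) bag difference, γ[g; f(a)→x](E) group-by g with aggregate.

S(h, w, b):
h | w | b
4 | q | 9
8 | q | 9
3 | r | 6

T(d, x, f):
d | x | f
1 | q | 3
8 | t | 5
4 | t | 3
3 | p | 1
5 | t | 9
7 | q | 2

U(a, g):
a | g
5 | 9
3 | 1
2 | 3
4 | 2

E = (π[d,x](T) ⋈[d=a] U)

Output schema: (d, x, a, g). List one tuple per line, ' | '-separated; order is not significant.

Row counts bottom-up:
  T → 6
  π[d,x](T) → 6
  U → 4
  (π[d,x](T) ⋈[d=a] U) → 3

== RESULT ==
d | x | a | g
3 | p | 3 | 1
4 | t | 4 | 2
5 | t | 5 | 9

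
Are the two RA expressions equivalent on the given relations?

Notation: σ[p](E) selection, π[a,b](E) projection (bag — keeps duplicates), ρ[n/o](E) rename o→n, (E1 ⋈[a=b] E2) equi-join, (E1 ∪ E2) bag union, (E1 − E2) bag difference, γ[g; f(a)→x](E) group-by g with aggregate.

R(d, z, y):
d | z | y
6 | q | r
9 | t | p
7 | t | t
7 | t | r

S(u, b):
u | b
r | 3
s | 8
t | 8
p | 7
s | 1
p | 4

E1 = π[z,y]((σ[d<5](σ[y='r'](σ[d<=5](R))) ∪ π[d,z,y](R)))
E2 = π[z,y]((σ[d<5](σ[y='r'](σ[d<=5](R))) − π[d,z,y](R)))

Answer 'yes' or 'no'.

E1 per-node cardinality:
  R → 4
  σ[d<=5](R) → 0
  σ[y='r'](σ[d<=5](R)) → 0
  σ[d<5](σ[y='r'](σ[d<=5](R))) → 0
  R → 4
  π[d,z,y](R) → 4
  (σ[d<5](σ[y='r'](σ[d<=5](R))) ∪ π[d,z,y](R)) → 4
  π[z,y]((σ[d<5](σ[y='r'](σ[d<=5](R))) ∪ π[d,z,y](R))) → 4
E2 per-node cardinality:
  R → 4
  σ[d<=5](R) → 0
  σ[y='r'](σ[d<=5](R)) → 0
  σ[d<5](σ[y='r'](σ[d<=5](R))) → 0
  R → 4
  π[d,z,y](R) → 4
  (σ[d<5](σ[y='r'](σ[d<=5](R))) − π[d,z,y](R)) → 0
  π[z,y]((σ[d<5](σ[y='r'](σ[d<=5](R))) − π[d,z,y](R))) → 0

E1 result:
z | y
q | r
t | p
t | r
t | t
E2 result:
z | y
(0 rows)
Witness: ('t', 'r') appears 1× in E1 but 0× in E2.

no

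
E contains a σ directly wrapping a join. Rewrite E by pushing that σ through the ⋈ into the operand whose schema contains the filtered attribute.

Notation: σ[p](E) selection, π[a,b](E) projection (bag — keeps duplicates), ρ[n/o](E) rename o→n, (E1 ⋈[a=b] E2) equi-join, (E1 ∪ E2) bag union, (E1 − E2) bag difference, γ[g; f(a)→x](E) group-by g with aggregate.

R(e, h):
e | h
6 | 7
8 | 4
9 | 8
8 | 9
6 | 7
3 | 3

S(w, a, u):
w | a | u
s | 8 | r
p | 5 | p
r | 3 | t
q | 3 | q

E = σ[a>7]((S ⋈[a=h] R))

σ filters on a, owned by the left side.
E' = (σ[a>7](S) ⋈[a=h] R)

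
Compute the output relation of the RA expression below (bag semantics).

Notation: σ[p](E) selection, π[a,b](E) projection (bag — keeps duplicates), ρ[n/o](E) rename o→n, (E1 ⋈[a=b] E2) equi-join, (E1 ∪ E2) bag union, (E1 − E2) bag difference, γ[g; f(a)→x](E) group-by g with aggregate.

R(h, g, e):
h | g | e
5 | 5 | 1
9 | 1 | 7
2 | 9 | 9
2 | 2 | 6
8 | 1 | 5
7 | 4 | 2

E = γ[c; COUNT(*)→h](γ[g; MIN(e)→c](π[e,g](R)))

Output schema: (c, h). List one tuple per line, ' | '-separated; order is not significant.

Subexpression sizes:
  R → 6
  π[e,g](R) → 6
  γ[g; MIN(e)→c](π[e,g](R)) → 5
  γ[c; COUNT(*)→h](γ[g; MIN(e)→c](π[e,g](R))) → 5

== RESULT ==
c | h
1 | 1
2 | 1
5 | 1
6 | 1
9 | 1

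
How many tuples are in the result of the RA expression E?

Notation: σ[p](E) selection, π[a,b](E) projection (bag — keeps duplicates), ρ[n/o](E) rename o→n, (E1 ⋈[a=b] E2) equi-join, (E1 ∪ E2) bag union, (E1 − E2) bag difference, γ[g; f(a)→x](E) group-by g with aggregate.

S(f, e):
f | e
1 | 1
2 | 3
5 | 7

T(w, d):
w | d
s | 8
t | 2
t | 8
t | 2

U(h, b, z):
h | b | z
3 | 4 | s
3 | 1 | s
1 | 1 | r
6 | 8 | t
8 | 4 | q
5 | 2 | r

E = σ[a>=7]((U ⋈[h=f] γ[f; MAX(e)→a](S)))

Row counts bottom-up:
  U → 6
  S → 3
  γ[f; MAX(e)→a](S) → 3
  (U ⋈[h=f] γ[f; MAX(e)→a](S)) → 2
  σ[a>=7]((U ⋈[h=f] γ[f; MAX(e)→a](S))) → 1

|E| = 1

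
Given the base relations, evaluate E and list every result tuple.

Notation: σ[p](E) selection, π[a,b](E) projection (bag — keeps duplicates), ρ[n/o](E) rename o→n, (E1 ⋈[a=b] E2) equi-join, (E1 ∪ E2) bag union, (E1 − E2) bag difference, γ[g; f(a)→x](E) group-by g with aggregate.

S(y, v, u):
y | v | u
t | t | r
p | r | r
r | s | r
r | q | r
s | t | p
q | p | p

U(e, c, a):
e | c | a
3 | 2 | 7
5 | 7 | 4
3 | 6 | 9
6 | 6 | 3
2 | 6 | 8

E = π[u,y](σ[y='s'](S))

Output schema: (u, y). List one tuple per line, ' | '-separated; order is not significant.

Row counts bottom-up:
  S → 6
  σ[y='s'](S) → 1
  π[u,y](σ[y='s'](S)) → 1

== RESULT ==
u | y
p | s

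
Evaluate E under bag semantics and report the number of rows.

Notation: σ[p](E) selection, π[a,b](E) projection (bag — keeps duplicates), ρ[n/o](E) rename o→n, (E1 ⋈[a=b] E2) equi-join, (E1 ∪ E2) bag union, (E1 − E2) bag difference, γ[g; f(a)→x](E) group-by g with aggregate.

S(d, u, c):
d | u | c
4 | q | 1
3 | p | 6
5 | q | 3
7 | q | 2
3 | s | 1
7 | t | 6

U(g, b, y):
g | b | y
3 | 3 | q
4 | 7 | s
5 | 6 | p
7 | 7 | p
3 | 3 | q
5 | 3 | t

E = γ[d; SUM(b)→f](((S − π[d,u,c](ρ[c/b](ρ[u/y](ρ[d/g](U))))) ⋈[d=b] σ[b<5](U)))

Per-node cardinality:
  S → 6
  U → 6
  ρ[d/g](U) → 6
  ρ[u/y](ρ[d/g](U)) → 6
  ρ[c/b](ρ[u/y](ρ[d/g](U))) → 6
  π[d,u,c](ρ[c/b](ρ[u/y](ρ[d/g](U)))) → 6
  (S − π[d,u,c](ρ[c/b](ρ[u/y](ρ[d/g](U))))) → 6
  U → 6
  σ[b<5](U) → 3
  ((S − π[d,u,c](ρ[c/b](ρ[u/y](ρ[d/g](U))))) ⋈[d=b] σ[b<5](U)) → 6
  γ[d; SUM(b)→f](((S − π[d,u,c](ρ[c/b](ρ[u/y](ρ[d/g](U))))) ⋈[d=b] σ[b<5](U))) → 1

|E| = 1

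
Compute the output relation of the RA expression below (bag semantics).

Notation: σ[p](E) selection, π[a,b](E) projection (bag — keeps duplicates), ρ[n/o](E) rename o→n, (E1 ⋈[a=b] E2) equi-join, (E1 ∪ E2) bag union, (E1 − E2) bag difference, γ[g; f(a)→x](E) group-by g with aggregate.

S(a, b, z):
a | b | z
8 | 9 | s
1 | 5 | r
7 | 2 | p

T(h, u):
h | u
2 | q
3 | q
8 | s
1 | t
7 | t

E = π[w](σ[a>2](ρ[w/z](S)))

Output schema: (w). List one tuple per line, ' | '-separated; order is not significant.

Row counts bottom-up:
  S → 3
  ρ[w/z](S) → 3
  σ[a>2](ρ[w/z](S)) → 2
  π[w](σ[a>2](ρ[w/z](S))) → 2

== RESULT ==
w
p
s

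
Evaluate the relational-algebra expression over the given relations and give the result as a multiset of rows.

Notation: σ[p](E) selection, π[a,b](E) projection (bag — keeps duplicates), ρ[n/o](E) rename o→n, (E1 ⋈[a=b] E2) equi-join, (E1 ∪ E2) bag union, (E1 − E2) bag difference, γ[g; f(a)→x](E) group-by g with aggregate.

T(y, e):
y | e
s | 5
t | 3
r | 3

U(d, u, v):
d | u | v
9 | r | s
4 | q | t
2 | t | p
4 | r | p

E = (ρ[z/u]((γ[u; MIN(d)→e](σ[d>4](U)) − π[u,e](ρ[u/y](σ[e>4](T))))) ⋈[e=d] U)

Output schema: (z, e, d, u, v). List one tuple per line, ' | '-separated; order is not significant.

Stepwise |·|:
  U → 4
  σ[d>4](U) → 1
  γ[u; MIN(d)→e](σ[d>4](U)) → 1
  T → 3
  σ[e>4](T) → 1
  ρ[u/y](σ[e>4](T)) → 1
  π[u,e](ρ[u/y](σ[e>4](T))) → 1
  (γ[u; MIN(d)→e](σ[d>4](U)) − π[u,e](ρ[u/y](σ[e>4](T)))) → 1
  ρ[z/u]((γ[u; MIN(d)→e](σ[d>4](U)) − π[u,e](ρ[u/y](σ[e>4](T))))) → 1
  U → 4
  (ρ[z/u]((γ[u; MIN(d)→e](σ[d>4](U)) − π[u,e](ρ[u/y](σ[e>4](T))))) ⋈[e=d] U) → 1

== RESULT ==
z | e | d | u | v
r | 9 | 9 | r | s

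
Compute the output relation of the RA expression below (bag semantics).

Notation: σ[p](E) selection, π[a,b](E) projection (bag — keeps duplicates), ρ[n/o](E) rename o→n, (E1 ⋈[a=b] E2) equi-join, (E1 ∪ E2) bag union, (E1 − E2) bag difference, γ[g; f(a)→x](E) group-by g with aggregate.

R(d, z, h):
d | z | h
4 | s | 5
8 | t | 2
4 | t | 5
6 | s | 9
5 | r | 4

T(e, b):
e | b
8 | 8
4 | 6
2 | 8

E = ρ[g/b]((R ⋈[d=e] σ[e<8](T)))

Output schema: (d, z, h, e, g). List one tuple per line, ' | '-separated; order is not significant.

Stepwise |·|:
  R → 5
  T → 3
  σ[e<8](T) → 2
  (R ⋈[d=e] σ[e<8](T)) → 2
  ρ[g/b]((R ⋈[d=e] σ[e<8](T))) → 2

== RESULT ==
d | z | h | e | g
4 | s | 5 | 4 | 6
4 | t | 5 | 4 | 6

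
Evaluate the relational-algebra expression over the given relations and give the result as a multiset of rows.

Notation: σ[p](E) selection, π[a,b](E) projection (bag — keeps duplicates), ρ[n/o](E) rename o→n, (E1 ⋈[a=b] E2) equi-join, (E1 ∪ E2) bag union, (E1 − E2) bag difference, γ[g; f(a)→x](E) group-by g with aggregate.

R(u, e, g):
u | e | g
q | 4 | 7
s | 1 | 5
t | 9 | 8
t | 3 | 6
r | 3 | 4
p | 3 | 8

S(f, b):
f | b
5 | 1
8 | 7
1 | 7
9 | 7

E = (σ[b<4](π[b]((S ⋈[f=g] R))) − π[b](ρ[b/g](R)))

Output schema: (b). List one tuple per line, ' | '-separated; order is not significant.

Stepwise |·|:
  S → 4
  R → 6
  (S ⋈[f=g] R) → 3
  π[b]((S ⋈[f=g] R)) → 3
  σ[b<4](π[b]((S ⋈[f=g] R))) → 1
  R → 6
  ρ[b/g](R) → 6
  π[b](ρ[b/g](R)) → 6
  (σ[b<4](π[b]((S ⋈[f=g] R))) − π[b](ρ[b/g](R))) → 1

== RESULT ==
b
1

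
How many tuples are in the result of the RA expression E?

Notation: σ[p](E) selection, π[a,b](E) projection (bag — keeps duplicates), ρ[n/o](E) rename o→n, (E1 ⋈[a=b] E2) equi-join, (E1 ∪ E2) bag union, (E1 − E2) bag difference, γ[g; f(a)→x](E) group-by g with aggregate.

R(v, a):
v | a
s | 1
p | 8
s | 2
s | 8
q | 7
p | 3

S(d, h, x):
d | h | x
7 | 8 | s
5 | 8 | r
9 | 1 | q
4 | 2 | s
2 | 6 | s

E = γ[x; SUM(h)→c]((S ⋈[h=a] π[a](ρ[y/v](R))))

Per-node cardinality:
  S → 5
  R → 6
  ρ[y/v](R) → 6
  π[a](ρ[y/v](R)) → 6
  (S ⋈[h=a] π[a](ρ[y/v](R))) → 6
  γ[x; SUM(h)→c]((S ⋈[h=a] π[a](ρ[y/v](R)))) → 3

|E| = 3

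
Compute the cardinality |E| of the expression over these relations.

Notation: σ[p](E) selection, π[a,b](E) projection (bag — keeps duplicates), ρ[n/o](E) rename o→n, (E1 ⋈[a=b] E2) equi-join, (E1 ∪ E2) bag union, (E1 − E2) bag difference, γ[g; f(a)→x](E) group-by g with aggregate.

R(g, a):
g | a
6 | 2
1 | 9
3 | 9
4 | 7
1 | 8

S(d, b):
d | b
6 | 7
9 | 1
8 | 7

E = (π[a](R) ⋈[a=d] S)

Per-node cardinality:
  R → 5
  π[a](R) → 5
  S → 3
  (π[a](R) ⋈[a=d] S) → 3

|E| = 3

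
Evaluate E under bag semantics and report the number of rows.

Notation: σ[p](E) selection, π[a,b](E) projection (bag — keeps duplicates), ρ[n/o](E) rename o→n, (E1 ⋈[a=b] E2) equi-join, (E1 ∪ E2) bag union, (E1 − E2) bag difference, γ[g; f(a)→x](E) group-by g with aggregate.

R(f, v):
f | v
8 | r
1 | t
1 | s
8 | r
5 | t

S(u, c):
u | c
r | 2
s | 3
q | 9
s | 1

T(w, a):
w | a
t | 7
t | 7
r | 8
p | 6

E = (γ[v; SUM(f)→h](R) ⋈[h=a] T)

Subexpression sizes:
  R → 5
  γ[v; SUM(f)→h](R) → 3
  T → 4
  (γ[v; SUM(f)→h](R) ⋈[h=a] T) → 1

|E| = 1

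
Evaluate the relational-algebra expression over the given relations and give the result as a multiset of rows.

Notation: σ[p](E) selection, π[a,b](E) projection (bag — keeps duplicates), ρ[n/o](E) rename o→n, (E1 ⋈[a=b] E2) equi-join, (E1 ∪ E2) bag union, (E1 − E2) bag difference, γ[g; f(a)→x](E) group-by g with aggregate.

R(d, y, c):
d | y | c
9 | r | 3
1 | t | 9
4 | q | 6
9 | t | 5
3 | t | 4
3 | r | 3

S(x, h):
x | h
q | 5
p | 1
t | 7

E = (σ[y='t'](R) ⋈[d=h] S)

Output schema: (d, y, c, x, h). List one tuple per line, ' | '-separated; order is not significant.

Row counts bottom-up:
  R → 6
  σ[y='t'](R) → 3
  S → 3
  (σ[y='t'](R) ⋈[d=h] S) → 1

== RESULT ==
d | y | c | x | h
1 | t | 9 | p | 1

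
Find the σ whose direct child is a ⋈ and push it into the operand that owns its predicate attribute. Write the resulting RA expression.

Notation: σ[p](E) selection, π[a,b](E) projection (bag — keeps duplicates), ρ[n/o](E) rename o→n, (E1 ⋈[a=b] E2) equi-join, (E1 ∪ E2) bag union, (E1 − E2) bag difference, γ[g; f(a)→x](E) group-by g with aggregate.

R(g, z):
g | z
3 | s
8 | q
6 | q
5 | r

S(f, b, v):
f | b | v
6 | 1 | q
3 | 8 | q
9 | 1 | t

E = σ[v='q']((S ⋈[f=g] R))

σ filters on v, owned by the left side.
E' = (σ[v='q'](S) ⋈[f=g] R)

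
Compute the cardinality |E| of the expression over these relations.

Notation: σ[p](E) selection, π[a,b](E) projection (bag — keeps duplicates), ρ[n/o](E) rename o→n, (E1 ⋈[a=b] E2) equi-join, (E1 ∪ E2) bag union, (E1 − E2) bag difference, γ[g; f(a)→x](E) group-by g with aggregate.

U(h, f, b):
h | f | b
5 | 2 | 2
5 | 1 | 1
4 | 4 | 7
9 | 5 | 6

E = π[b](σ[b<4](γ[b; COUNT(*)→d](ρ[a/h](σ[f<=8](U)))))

Subexpression sizes:
  U → 4
  σ[f<=8](U) → 4
  ρ[a/h](σ[f<=8](U)) → 4
  γ[b; COUNT(*)→d](ρ[a/h](σ[f<=8](U))) → 4
  σ[b<4](γ[b; COUNT(*)→d](ρ[a/h](σ[f<=8](U)))) → 2
  π[b](σ[b<4](γ[b; COUNT(*)→d](ρ[a/h](σ[f<=8](U))))) → 2

|E| = 2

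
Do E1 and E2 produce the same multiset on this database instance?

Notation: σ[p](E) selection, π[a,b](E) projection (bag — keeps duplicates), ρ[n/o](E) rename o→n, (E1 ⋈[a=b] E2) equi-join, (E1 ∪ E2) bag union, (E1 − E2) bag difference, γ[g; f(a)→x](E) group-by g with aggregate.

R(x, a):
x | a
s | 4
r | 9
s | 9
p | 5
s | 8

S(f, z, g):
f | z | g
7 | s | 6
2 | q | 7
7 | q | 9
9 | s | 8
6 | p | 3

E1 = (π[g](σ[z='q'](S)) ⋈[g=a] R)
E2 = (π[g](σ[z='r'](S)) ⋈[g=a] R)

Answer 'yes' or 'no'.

E1 per-node cardinality:
  S → 5
  σ[z='q'](S) → 2
  π[g](σ[z='q'](S)) → 2
  R → 5
  (π[g](σ[z='q'](S)) ⋈[g=a] R) → 2
E2 per-node cardinality:
  S → 5
  σ[z='r'](S) → 0
  π[g](σ[z='r'](S)) → 0
  R → 5
  (π[g](σ[z='r'](S)) ⋈[g=a] R) → 0

E1 result:
g | x | a
9 | r | 9
9 | s | 9
E2 result:
g | x | a
(0 rows)
Witness: (9, 'r', 9) appears 1× in E1 but 0× in E2.

no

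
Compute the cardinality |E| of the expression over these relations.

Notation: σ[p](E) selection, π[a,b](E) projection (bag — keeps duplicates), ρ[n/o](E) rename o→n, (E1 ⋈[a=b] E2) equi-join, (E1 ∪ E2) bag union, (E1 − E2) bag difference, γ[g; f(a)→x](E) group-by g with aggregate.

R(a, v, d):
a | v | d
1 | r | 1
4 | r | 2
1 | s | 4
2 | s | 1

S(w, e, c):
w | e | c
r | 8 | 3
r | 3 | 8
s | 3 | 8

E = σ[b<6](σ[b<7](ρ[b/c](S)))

Stepwise |·|:
  S → 3
  ρ[b/c](S) → 3
  σ[b<7](ρ[b/c](S)) → 1
  σ[b<6](σ[b<7](ρ[b/c](S))) → 1

|E| = 1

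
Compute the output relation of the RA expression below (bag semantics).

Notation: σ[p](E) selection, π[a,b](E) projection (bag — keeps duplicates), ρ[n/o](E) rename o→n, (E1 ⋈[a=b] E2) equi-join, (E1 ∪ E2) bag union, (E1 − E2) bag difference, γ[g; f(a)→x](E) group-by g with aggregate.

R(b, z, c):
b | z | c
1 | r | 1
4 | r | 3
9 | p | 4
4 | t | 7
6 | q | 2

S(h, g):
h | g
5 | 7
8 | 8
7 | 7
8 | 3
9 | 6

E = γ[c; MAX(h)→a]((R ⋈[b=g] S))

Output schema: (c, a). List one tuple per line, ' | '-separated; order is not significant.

Subexpression sizes:
  R → 5
  S → 5
  (R ⋈[b=g] S) → 1
  γ[c; MAX(h)→a]((R ⋈[b=g] S)) → 1

== RESULT ==
c | a
2 | 9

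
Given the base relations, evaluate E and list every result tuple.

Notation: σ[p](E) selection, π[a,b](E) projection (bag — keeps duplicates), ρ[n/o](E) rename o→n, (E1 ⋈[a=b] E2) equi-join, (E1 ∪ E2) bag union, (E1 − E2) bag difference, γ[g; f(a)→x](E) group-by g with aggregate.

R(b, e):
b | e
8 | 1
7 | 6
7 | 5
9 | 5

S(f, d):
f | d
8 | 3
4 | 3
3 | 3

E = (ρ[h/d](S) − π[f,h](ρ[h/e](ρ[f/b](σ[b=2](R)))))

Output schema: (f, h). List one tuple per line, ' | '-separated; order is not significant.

Row counts bottom-up:
  S → 3
  ρ[h/d](S) → 3
  R → 4
  σ[b=2](R) → 0
  ρ[f/b](σ[b=2](R)) → 0
  ρ[h/e](ρ[f/b](σ[b=2](R))) → 0
  π[f,h](ρ[h/e](ρ[f/b](σ[b=2](R)))) → 0
  (ρ[h/d](S) − π[f,h](ρ[h/e](ρ[f/b](σ[b=2](R))))) → 3

== RESULT ==
f | h
3 | 3
4 | 3
8 | 3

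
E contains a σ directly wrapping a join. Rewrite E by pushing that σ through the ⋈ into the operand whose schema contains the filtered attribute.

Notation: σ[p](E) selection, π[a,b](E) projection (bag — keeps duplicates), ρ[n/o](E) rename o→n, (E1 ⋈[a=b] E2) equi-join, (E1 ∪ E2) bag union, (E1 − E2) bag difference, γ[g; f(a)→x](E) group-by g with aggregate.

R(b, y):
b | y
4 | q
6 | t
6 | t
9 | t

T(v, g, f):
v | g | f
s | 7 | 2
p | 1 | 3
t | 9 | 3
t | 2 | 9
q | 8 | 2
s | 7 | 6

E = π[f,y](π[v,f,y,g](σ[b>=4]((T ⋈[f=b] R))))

σ filters on b, owned by the right side.
E' = π[f,y](π[v,f,y,g]((T ⋈[f=b] σ[b>=4](R))))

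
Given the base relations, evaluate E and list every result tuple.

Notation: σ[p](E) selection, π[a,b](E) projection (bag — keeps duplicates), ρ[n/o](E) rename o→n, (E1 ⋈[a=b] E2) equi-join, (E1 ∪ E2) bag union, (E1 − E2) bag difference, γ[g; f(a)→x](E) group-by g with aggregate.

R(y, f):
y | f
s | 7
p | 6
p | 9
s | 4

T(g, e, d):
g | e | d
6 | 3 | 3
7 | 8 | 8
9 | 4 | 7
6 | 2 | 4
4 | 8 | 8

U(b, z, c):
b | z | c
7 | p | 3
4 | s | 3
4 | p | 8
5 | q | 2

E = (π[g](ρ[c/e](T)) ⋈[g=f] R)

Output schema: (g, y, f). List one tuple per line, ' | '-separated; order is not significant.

Stepwise |·|:
  T → 5
  ρ[c/e](T) → 5
  π[g](ρ[c/e](T)) → 5
  R → 4
  (π[g](ρ[c/e](T)) ⋈[g=f] R) → 5

== RESULT ==
g | y | f
4 | s | 4
6 | p | 6
6 | p | 6
7 | s | 7
9 | p | 9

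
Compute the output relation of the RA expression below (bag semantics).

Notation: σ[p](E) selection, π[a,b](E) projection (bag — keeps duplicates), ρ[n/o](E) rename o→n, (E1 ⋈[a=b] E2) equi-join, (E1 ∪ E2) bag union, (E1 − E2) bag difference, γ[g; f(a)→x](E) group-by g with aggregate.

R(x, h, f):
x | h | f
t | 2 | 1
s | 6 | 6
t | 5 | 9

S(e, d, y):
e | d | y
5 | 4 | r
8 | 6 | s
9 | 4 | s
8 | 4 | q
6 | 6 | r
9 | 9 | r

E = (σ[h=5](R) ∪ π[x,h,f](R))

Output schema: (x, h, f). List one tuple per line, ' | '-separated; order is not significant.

Subexpression sizes:
  R → 3
  σ[h=5](R) → 1
  R → 3
  π[x,h,f](R) → 3
  (σ[h=5](R) ∪ π[x,h,f](R)) → 4

== RESULT ==
x | h | f
s | 6 | 6
t | 2 | 1
t | 5 | 9
t | 5 | 9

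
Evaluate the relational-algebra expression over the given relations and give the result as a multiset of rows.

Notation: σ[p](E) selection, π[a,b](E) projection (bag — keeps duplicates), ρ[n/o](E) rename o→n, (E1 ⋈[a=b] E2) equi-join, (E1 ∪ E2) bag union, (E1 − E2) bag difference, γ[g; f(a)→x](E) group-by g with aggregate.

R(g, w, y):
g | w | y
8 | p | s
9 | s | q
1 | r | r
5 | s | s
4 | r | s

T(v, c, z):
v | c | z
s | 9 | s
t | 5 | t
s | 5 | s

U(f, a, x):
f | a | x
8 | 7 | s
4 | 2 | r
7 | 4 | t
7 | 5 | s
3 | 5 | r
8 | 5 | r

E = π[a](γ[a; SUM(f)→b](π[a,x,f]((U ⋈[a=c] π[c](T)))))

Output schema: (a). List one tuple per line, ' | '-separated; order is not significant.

Subexpression sizes:
  U → 6
  T → 3
  π[c](T) → 3
  (U ⋈[a=c] π[c](T)) → 6
  π[a,x,f]((U ⋈[a=c] π[c](T))) → 6
  γ[a; SUM(f)→b](π[a,x,f]((U ⋈[a=c] π[c](T)))) → 1
  π[a](γ[a; SUM(f)→b](π[a,x,f]((U ⋈[a=c] π[c](T))))) → 1

== RESULT ==
a
5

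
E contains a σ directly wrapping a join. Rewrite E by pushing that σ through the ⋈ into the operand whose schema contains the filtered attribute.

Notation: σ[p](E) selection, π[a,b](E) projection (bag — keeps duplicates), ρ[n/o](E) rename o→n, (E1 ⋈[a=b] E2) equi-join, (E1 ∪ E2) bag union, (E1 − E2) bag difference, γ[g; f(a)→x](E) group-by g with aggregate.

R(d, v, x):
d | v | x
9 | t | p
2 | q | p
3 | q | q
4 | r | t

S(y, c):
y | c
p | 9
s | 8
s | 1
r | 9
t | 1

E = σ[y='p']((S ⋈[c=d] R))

σ filters on y, owned by the left side.
E' = (σ[y='p'](S) ⋈[c=d] R)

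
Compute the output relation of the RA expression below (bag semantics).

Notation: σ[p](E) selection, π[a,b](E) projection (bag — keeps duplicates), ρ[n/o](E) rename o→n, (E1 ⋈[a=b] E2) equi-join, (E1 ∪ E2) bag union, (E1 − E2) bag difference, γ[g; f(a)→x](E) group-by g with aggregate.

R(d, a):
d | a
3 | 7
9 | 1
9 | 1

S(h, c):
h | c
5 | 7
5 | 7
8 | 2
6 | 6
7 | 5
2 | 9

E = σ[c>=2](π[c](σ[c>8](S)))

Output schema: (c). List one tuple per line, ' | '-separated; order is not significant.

Row counts bottom-up:
  S → 6
  σ[c>8](S) → 1
  π[c](σ[c>8](S)) → 1
  σ[c>=2](π[c](σ[c>8](S))) → 1

== RESULT ==
c
9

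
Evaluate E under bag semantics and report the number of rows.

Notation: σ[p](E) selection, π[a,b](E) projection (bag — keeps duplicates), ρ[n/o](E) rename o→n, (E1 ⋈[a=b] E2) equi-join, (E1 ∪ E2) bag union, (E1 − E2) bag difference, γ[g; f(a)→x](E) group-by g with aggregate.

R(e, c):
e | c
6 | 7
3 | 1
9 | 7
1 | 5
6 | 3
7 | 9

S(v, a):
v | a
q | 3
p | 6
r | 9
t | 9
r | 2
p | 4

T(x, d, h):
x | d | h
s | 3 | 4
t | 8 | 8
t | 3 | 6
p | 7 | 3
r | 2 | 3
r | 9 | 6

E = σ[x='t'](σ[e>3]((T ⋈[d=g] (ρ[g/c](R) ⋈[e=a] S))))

Row counts bottom-up:
  T → 6
  R → 6
  ρ[g/c](R) → 6
  S → 6
  (ρ[g/c](R) ⋈[e=a] S) → 5
  (T ⋈[d=g] (ρ[g/c](R) ⋈[e=a] S)) → 5
  σ[e>3]((T ⋈[d=g] (ρ[g/c](R) ⋈[e=a] S))) → 5
  σ[x='t'](σ[e>3]((T ⋈[d=g] (ρ[g/c](R) ⋈[e=a] S)))) → 1

|E| = 1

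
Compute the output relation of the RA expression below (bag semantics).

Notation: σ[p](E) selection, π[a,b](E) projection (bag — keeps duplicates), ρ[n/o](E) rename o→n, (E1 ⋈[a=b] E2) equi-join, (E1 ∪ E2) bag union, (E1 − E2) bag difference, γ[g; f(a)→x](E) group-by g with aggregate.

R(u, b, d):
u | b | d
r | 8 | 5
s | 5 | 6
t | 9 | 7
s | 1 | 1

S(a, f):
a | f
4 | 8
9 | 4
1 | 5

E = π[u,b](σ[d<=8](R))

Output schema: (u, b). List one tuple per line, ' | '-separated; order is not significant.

Subexpression sizes:
  R → 4
  σ[d<=8](R) → 4
  π[u,b](σ[d<=8](R)) → 4

== RESULT ==
u | b
r | 8
s | 1
s | 5
t | 9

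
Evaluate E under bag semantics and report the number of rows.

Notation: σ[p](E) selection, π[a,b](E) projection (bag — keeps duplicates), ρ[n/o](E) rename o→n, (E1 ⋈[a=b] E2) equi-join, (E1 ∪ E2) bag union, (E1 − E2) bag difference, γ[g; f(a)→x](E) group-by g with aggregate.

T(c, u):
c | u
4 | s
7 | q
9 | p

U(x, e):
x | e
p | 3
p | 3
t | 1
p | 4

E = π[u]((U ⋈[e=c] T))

Stepwise |·|:
  U → 4
  T → 3
  (U ⋈[e=c] T) → 1
  π[u]((U ⋈[e=c] T)) → 1

|E| = 1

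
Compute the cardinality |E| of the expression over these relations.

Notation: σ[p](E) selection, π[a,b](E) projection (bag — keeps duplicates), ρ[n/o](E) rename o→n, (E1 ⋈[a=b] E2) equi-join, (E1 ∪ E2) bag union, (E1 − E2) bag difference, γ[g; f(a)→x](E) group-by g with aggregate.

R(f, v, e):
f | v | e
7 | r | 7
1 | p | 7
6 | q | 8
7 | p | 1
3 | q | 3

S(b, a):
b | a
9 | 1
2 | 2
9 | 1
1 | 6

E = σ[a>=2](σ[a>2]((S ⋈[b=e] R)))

Per-node cardinality:
  S → 4
  R → 5
  (S ⋈[b=e] R) → 1
  σ[a>2]((S ⋈[b=e] R)) → 1
  σ[a>=2](σ[a>2]((S ⋈[b=e] R))) → 1

|E| = 1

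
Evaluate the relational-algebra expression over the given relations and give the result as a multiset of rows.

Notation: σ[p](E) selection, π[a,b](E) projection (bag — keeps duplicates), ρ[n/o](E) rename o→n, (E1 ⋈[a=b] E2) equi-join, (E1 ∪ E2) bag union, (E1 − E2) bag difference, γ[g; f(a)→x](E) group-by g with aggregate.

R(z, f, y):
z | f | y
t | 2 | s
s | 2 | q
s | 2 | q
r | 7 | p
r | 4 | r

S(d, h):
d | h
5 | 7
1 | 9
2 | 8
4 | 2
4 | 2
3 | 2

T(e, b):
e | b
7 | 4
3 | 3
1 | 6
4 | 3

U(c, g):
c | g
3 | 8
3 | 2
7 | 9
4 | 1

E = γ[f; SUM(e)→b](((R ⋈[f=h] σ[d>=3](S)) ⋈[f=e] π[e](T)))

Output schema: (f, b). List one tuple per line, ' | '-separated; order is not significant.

Per-node cardinality:
  R → 5
  S → 6
  σ[d>=3](S) → 4
  (R ⋈[f=h] σ[d>=3](S)) → 10
  T → 4
  π[e](T) → 4
  ((R ⋈[f=h] σ[d>=3](S)) ⋈[f=e] π[e](T)) → 1
  γ[f; SUM(e)→b](((R ⋈[f=h] σ[d>=3](S)) ⋈[f=e] π[e](T))) → 1

== RESULT ==
f | b
7 | 7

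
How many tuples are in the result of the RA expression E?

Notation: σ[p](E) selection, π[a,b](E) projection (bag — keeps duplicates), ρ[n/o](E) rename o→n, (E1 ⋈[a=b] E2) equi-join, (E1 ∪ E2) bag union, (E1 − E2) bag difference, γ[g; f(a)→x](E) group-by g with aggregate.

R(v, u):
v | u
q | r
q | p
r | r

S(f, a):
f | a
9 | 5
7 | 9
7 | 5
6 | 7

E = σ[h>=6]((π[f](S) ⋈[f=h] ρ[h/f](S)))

Per-node cardinality:
  S → 4
  π[f](S) → 4
  S → 4
  ρ[h/f](S) → 4
  (π[f](S) ⋈[f=h] ρ[h/f](S)) → 6
  σ[h>=6]((π[f](S) ⋈[f=h] ρ[h/f](S))) → 6

|E| = 6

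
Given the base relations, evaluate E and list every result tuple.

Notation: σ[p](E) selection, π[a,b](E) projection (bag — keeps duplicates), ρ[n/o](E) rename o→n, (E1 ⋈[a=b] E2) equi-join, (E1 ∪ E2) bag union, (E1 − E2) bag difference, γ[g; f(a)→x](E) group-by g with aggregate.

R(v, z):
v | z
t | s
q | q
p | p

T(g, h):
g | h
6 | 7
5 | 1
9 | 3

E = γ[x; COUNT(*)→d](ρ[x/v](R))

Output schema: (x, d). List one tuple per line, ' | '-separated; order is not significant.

Subexpression sizes:
  R → 3
  ρ[x/v](R) → 3
  γ[x; COUNT(*)→d](ρ[x/v](R)) → 3

== RESULT ==
x | d
p | 1
q | 1
t | 1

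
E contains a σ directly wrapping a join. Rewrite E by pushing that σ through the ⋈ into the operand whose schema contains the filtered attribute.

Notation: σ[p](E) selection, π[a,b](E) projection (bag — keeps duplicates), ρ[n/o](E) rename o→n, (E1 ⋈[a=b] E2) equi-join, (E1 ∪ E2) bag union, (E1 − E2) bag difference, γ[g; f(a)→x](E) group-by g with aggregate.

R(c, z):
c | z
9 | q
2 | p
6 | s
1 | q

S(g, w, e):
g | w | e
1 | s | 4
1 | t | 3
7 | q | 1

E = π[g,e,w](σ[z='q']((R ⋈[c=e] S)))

σ filters on z, owned by the left side.
E' = π[g,e,w]((σ[z='q'](R) ⋈[c=e] S))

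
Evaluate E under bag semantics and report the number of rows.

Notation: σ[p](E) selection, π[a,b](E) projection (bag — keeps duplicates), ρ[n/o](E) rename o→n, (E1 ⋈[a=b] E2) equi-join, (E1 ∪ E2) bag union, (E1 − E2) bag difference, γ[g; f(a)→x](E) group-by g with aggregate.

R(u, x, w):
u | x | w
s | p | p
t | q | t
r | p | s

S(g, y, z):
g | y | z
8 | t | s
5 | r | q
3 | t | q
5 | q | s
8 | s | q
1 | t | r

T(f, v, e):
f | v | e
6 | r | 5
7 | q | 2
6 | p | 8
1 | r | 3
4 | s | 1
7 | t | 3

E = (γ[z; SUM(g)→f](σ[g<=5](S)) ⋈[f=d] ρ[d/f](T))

Row counts bottom-up:
  S → 6
  σ[g<=5](S) → 4
  γ[z; SUM(g)→f](σ[g<=5](S)) → 3
  T → 6
  ρ[d/f](T) → 6
  (γ[z; SUM(g)→f](σ[g<=5](S)) ⋈[f=d] ρ[d/f](T)) → 1

|E| = 1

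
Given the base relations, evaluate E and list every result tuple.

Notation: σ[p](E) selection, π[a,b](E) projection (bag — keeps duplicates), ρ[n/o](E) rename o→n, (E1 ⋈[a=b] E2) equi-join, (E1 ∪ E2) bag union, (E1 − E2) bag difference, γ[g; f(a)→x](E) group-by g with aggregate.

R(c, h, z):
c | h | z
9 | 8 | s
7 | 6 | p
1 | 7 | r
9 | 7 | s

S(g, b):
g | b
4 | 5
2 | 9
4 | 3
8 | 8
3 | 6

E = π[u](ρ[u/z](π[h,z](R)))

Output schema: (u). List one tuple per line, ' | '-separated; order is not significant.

Per-node cardinality:
  R → 4
  π[h,z](R) → 4
  ρ[u/z](π[h,z](R)) → 4
  π[u](ρ[u/z](π[h,z](R))) → 4

== RESULT ==
u
p
r
s
s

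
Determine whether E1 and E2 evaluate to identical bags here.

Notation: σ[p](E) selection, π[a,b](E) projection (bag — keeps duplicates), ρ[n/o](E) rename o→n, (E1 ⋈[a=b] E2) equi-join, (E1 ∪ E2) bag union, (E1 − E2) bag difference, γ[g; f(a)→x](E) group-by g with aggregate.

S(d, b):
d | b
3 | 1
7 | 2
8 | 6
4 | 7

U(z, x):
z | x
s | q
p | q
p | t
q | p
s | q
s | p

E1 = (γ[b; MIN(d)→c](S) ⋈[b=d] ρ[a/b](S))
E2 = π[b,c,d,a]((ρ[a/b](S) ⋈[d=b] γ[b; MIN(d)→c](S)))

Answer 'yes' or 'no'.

E1 stepwise |·|:
  S → 4
  γ[b; MIN(d)→c](S) → 4
  S → 4
  ρ[a/b](S) → 4
  (γ[b; MIN(d)→c](S) ⋈[b=d] ρ[a/b](S)) → 1
E2 stepwise |·|:
  S → 4
  ρ[a/b](S) → 4
  S → 4
  γ[b; MIN(d)→c](S) → 4
  (ρ[a/b](S) ⋈[d=b] γ[b; MIN(d)→c](S)) → 1
  π[b,c,d,a]((ρ[a/b](S) ⋈[d=b] γ[b; MIN(d)→c](S))) → 1

E1 and E2 produce the same multiset:
b | c | d | a
7 | 4 | 7 | 2

yes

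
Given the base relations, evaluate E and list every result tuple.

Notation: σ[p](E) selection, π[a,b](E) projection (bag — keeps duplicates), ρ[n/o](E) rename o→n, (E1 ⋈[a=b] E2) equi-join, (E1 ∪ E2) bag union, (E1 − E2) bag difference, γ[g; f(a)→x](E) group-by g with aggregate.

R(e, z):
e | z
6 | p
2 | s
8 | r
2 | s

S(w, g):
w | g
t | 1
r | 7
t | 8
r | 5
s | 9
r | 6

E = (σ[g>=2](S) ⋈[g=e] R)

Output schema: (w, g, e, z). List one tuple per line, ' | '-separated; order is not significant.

Row counts bottom-up:
  S → 6
  σ[g>=2](S) → 5
  R → 4
  (σ[g>=2](S) ⋈[g=e] R) → 2

== RESULT ==
w | g | e | z
r | 6 | 6 | p
t | 8 | 8 | r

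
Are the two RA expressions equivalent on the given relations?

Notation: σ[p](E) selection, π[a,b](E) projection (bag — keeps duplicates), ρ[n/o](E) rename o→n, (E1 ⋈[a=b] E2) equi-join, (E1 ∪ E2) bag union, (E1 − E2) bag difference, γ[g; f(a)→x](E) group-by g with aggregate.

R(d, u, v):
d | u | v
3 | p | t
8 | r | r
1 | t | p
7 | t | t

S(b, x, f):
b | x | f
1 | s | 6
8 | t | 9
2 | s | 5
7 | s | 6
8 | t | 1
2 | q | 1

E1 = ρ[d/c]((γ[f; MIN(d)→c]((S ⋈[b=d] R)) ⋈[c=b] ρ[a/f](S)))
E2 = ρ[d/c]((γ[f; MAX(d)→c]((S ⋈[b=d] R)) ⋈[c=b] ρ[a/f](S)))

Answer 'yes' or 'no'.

E1 per-node cardinality:
  S → 6
  R → 4
  (S ⋈[b=d] R) → 4
  γ[f; MIN(d)→c]((S ⋈[b=d] R)) → 3
  S → 6
  ρ[a/f](S) → 6
  (γ[f; MIN(d)→c]((S ⋈[b=d] R)) ⋈[c=b] ρ[a/f](S)) → 5
  ρ[d/c]((γ[f; MIN(d)→c]((S ⋈[b=d] R)) ⋈[c=b] ρ[a/f](S))) → 5
E2 per-node cardinality:
  S → 6
  R → 4
  (S ⋈[b=d] R) → 4
  γ[f; MAX(d)→c]((S ⋈[b=d] R)) → 3
  S → 6
  ρ[a/f](S) → 6
  (γ[f; MAX(d)→c]((S ⋈[b=d] R)) ⋈[c=b] ρ[a/f](S)) → 5
  ρ[d/c]((γ[f; MAX(d)→c]((S ⋈[b=d] R)) ⋈[c=b] ρ[a/f](S))) → 5

E1 result:
f | d | b | x | a
1 | 8 | 8 | t | 1
1 | 8 | 8 | t | 9
6 | 1 | 1 | s | 6
9 | 8 | 8 | t | 1
9 | 8 | 8 | t | 9
E2 result:
f | d | b | x | a
1 | 8 | 8 | t | 1
1 | 8 | 8 | t | 9
6 | 7 | 7 | s | 6
9 | 8 | 8 | t | 1
9 | 8 | 8 | t | 9
Witness: (6, 7, 7, 's', 6) appears 0× in E1 but 1× in E2.

no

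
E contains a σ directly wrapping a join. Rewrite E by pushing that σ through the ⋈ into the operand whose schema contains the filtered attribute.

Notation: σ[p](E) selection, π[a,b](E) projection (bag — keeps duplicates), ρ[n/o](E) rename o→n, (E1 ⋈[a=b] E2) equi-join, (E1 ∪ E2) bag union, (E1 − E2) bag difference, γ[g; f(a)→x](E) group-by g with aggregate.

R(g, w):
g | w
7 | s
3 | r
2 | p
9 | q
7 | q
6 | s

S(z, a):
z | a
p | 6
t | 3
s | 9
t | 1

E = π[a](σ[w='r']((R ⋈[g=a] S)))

σ filters on w, owned by the left side.
E' = π[a]((σ[w='r'](R) ⋈[g=a] S))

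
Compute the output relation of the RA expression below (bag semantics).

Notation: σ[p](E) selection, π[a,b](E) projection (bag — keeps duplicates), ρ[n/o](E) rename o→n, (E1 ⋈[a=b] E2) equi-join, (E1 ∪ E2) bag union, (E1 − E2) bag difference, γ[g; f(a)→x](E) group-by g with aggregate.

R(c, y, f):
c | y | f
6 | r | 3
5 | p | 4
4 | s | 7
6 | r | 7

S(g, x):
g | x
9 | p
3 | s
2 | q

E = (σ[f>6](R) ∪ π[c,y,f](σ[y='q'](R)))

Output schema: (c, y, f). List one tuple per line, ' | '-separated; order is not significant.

Row counts bottom-up:
  R → 4
  σ[f>6](R) → 2
  R → 4
  σ[y='q'](R) → 0
  π[c,y,f](σ[y='q'](R)) → 0
  (σ[f>6](R) ∪ π[c,y,f](σ[y='q'](R))) → 2

== RESULT ==
c | y | f
4 | s | 7
6 | r | 7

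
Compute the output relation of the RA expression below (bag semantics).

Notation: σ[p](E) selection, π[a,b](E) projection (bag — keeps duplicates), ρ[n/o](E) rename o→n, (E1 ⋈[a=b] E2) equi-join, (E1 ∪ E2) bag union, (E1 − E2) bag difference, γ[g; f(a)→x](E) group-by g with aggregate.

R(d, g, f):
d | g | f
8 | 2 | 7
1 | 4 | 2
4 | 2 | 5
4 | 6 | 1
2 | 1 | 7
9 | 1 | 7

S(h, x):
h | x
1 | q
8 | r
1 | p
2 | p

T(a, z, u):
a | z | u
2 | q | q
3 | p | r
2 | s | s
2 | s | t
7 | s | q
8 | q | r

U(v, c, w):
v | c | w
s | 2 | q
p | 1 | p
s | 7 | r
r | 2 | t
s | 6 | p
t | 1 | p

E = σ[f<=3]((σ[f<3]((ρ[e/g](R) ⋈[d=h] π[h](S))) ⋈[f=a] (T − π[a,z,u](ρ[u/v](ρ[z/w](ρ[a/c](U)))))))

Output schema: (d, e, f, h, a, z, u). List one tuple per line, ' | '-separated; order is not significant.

Subexpression sizes:
  R → 6
  ρ[e/g](R) → 6
  S → 4
  π[h](S) → 4
  (ρ[e/g](R) ⋈[d=h] π[h](S)) → 4
  σ[f<3]((ρ[e/g](R) ⋈[d=h] π[h](S))) → 2
  T → 6
  U → 6
  ρ[a/c](U) → 6
  ρ[z/w](ρ[a/c](U)) → 6
  ρ[u/v](ρ[z/w](ρ[a/c](U))) → 6
  π[a,z,u](ρ[u/v](ρ[z/w](ρ[a/c](U)))) → 6
  (T − π[a,z,u](ρ[u/v](ρ[z/w](ρ[a/c](U))))) → 6
  (σ[f<3]((ρ[e/g](R) ⋈[d=h] π[h](S))) ⋈[f=a] (T − π[a,z,u](ρ[u/v](ρ[z/w](ρ[a/c](U)))))) → 6
  σ[f<=3]((σ[f<3]((ρ[e/g](R) ⋈[d=h] π[h](S))) ⋈[f=a] (T − π[a,z,u](ρ[u/v](ρ[z/w](ρ[a/c](U))))))) → 6

== RESULT ==
d | e | f | h | a | z | u
1 | 4 | 2 | 1 | 2 | q | q
1 | 4 | 2 | 1 | 2 | q | q
1 | 4 | 2 | 1 | 2 | s | s
1 | 4 | 2 | 1 | 2 | s | s
1 | 4 | 2 | 1 | 2 | s | t
1 | 4 | 2 | 1 | 2 | s | t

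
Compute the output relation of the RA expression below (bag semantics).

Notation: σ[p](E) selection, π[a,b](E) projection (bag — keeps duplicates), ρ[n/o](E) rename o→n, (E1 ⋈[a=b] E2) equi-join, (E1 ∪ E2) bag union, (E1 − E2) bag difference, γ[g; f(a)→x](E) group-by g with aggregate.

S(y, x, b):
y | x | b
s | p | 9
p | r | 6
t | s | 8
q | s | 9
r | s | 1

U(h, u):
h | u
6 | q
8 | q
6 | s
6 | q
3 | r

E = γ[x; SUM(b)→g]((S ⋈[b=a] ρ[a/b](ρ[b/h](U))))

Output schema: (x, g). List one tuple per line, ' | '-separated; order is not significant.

Per-node cardinality:
  S → 5
  U → 5
  ρ[b/h](U) → 5
  ρ[a/b](ρ[b/h](U)) → 5
  (S ⋈[b=a] ρ[a/b](ρ[b/h](U))) → 4
  γ[x; SUM(b)→g]((S ⋈[b=a] ρ[a/b](ρ[b/h](U)))) → 2

== RESULT ==
x | g
r | 18
s | 8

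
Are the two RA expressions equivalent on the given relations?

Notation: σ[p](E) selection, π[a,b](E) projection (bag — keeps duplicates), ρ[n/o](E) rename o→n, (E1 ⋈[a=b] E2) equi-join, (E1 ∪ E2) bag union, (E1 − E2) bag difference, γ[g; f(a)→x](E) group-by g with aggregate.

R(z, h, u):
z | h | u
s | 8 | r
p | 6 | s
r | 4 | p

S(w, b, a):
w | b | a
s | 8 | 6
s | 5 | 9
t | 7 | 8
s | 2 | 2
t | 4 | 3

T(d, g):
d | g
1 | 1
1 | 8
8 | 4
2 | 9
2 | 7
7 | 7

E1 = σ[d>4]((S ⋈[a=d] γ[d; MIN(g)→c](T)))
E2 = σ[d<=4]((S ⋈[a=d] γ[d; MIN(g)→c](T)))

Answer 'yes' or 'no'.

E1 subexpression sizes:
  S → 5
  T → 6
  γ[d; MIN(g)→c](T) → 4
  (S ⋈[a=d] γ[d; MIN(g)→c](T)) → 2
  σ[d>4]((S ⋈[a=d] γ[d; MIN(g)→c](T))) → 1
E2 subexpression sizes:
  S → 5
  T → 6
  γ[d; MIN(g)→c](T) → 4
  (S ⋈[a=d] γ[d; MIN(g)→c](T)) → 2
  σ[d<=4]((S ⋈[a=d] γ[d; MIN(g)→c](T))) → 1

E1 result:
w | b | a | d | c
t | 7 | 8 | 8 | 4
E2 result:
w | b | a | d | c
s | 2 | 2 | 2 | 7
Witness: ('s', 2, 2, 2, 7) appears 0× in E1 but 1× in E2.

no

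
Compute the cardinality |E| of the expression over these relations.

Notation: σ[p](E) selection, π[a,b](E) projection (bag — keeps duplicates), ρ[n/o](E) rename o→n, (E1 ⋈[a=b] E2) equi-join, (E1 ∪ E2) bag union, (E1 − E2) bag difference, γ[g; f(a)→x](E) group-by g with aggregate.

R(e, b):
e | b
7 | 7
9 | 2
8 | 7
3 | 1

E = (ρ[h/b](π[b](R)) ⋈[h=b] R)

Row counts bottom-up:
  R → 4
  π[b](R) → 4
  ρ[h/b](π[b](R)) → 4
  R → 4
  (ρ[h/b](π[b](R)) ⋈[h=b] R) → 6

|E| = 6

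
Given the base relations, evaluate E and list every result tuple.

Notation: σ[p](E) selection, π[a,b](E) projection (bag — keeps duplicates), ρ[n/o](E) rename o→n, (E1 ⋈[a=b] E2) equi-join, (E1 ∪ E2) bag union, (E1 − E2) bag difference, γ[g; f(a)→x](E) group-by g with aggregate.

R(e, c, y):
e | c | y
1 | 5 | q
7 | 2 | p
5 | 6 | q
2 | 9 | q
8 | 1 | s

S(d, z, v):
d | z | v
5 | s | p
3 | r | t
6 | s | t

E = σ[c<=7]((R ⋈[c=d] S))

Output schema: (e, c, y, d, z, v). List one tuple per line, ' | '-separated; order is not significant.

Row counts bottom-up:
  R → 5
  S → 3
  (R ⋈[c=d] S) → 2
  σ[c<=7]((R ⋈[c=d] S)) → 2

== RESULT ==
e | c | y | d | z | v
1 | 5 | q | 5 | s | p
5 | 6 | q | 6 | s | t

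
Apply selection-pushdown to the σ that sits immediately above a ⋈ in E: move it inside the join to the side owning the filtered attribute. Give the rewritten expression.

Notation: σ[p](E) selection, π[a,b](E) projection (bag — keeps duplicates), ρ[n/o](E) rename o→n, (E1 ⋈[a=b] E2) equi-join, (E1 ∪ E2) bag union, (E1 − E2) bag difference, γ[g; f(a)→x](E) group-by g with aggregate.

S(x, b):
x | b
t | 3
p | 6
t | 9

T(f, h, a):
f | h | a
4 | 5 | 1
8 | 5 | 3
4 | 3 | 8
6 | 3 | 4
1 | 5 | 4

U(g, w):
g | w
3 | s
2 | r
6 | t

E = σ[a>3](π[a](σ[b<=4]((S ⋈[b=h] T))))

σ filters on b, owned by the left side.
E' = σ[a>3](π[a]((σ[b<=4](S) ⋈[b=h] T)))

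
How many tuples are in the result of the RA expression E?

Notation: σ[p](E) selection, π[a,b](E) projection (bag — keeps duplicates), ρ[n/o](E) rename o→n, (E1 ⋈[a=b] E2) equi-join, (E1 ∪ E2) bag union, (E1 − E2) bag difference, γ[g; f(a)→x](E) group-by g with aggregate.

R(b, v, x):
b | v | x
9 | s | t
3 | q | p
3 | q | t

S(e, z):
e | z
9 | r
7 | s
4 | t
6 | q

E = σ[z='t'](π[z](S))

Per-node cardinality:
  S → 4
  π[z](S) → 4
  σ[z='t'](π[z](S)) → 1

|E| = 1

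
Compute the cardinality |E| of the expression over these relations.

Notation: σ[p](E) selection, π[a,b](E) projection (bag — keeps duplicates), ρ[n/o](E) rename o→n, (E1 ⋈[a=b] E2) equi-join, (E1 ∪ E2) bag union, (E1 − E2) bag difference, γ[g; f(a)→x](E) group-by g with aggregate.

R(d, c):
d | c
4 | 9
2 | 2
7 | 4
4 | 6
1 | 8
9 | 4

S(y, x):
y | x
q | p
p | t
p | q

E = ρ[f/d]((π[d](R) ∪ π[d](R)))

Row counts bottom-up:
  R → 6
  π[d](R) → 6
  R → 6
  π[d](R) → 6
  (π[d](R) ∪ π[d](R)) → 12
  ρ[f/d]((π[d](R) ∪ π[d](R))) → 12

|E| = 12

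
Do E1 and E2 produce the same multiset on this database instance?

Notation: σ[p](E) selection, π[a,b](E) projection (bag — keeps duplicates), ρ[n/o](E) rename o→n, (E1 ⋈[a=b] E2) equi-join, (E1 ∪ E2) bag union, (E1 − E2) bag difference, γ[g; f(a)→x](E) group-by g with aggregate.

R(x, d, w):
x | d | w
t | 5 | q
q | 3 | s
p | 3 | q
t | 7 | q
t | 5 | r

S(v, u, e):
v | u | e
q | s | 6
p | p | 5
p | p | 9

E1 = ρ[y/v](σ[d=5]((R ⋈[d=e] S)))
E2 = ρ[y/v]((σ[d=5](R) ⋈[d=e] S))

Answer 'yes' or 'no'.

E1 per-node cardinality:
  R → 5
  S → 3
  (R ⋈[d=e] S) → 2
  σ[d=5]((R ⋈[d=e] S)) → 2
  ρ[y/v](σ[d=5]((R ⋈[d=e] S))) → 2
E2 per-node cardinality:
  R → 5
  σ[d=5](R) → 2
  S → 3
  (σ[d=5](R) ⋈[d=e] S) → 2
  ρ[y/v]((σ[d=5](R) ⋈[d=e] S)) → 2

E1 and E2 produce the same multiset:
x | d | w | y | u | e
t | 5 | q | p | p | 5
t | 5 | r | p | p | 5

yes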